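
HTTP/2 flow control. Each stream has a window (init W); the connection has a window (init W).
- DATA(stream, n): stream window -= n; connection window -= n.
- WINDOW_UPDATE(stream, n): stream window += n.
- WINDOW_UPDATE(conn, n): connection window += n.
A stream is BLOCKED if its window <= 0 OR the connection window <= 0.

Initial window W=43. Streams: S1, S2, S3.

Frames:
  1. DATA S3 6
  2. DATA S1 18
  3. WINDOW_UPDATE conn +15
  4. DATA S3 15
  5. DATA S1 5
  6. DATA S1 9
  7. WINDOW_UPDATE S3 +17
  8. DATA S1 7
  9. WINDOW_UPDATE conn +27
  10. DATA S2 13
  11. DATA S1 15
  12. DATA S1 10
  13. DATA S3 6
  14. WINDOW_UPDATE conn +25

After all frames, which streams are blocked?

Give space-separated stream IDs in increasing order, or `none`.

Op 1: conn=37 S1=43 S2=43 S3=37 blocked=[]
Op 2: conn=19 S1=25 S2=43 S3=37 blocked=[]
Op 3: conn=34 S1=25 S2=43 S3=37 blocked=[]
Op 4: conn=19 S1=25 S2=43 S3=22 blocked=[]
Op 5: conn=14 S1=20 S2=43 S3=22 blocked=[]
Op 6: conn=5 S1=11 S2=43 S3=22 blocked=[]
Op 7: conn=5 S1=11 S2=43 S3=39 blocked=[]
Op 8: conn=-2 S1=4 S2=43 S3=39 blocked=[1, 2, 3]
Op 9: conn=25 S1=4 S2=43 S3=39 blocked=[]
Op 10: conn=12 S1=4 S2=30 S3=39 blocked=[]
Op 11: conn=-3 S1=-11 S2=30 S3=39 blocked=[1, 2, 3]
Op 12: conn=-13 S1=-21 S2=30 S3=39 blocked=[1, 2, 3]
Op 13: conn=-19 S1=-21 S2=30 S3=33 blocked=[1, 2, 3]
Op 14: conn=6 S1=-21 S2=30 S3=33 blocked=[1]

Answer: S1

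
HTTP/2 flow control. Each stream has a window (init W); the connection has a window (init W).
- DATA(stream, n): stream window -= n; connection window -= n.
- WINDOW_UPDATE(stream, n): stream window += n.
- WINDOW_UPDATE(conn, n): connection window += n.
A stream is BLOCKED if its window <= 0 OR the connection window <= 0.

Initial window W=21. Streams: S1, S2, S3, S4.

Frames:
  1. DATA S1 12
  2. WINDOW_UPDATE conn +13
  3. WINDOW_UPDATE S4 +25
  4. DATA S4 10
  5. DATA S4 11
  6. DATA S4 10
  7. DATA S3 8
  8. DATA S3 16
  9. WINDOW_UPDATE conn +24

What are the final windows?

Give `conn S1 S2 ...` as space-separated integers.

Op 1: conn=9 S1=9 S2=21 S3=21 S4=21 blocked=[]
Op 2: conn=22 S1=9 S2=21 S3=21 S4=21 blocked=[]
Op 3: conn=22 S1=9 S2=21 S3=21 S4=46 blocked=[]
Op 4: conn=12 S1=9 S2=21 S3=21 S4=36 blocked=[]
Op 5: conn=1 S1=9 S2=21 S3=21 S4=25 blocked=[]
Op 6: conn=-9 S1=9 S2=21 S3=21 S4=15 blocked=[1, 2, 3, 4]
Op 7: conn=-17 S1=9 S2=21 S3=13 S4=15 blocked=[1, 2, 3, 4]
Op 8: conn=-33 S1=9 S2=21 S3=-3 S4=15 blocked=[1, 2, 3, 4]
Op 9: conn=-9 S1=9 S2=21 S3=-3 S4=15 blocked=[1, 2, 3, 4]

Answer: -9 9 21 -3 15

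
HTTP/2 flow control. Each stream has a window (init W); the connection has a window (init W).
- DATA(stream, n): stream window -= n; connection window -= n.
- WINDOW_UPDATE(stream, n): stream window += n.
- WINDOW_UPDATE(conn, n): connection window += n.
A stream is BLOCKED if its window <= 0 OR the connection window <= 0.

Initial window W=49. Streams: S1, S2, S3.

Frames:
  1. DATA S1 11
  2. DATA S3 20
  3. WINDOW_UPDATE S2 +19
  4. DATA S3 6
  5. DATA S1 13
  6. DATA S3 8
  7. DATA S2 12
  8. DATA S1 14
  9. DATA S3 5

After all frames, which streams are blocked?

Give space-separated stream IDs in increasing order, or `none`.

Op 1: conn=38 S1=38 S2=49 S3=49 blocked=[]
Op 2: conn=18 S1=38 S2=49 S3=29 blocked=[]
Op 3: conn=18 S1=38 S2=68 S3=29 blocked=[]
Op 4: conn=12 S1=38 S2=68 S3=23 blocked=[]
Op 5: conn=-1 S1=25 S2=68 S3=23 blocked=[1, 2, 3]
Op 6: conn=-9 S1=25 S2=68 S3=15 blocked=[1, 2, 3]
Op 7: conn=-21 S1=25 S2=56 S3=15 blocked=[1, 2, 3]
Op 8: conn=-35 S1=11 S2=56 S3=15 blocked=[1, 2, 3]
Op 9: conn=-40 S1=11 S2=56 S3=10 blocked=[1, 2, 3]

Answer: S1 S2 S3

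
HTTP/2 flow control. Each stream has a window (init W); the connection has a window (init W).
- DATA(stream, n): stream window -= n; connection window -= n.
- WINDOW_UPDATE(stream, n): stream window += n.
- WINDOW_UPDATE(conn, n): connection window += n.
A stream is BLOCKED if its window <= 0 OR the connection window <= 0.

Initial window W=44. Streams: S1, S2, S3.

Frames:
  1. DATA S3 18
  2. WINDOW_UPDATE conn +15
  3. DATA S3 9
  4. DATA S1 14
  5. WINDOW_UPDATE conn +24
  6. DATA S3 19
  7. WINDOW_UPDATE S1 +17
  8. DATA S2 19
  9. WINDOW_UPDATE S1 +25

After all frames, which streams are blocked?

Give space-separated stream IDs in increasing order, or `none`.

Answer: S3

Derivation:
Op 1: conn=26 S1=44 S2=44 S3=26 blocked=[]
Op 2: conn=41 S1=44 S2=44 S3=26 blocked=[]
Op 3: conn=32 S1=44 S2=44 S3=17 blocked=[]
Op 4: conn=18 S1=30 S2=44 S3=17 blocked=[]
Op 5: conn=42 S1=30 S2=44 S3=17 blocked=[]
Op 6: conn=23 S1=30 S2=44 S3=-2 blocked=[3]
Op 7: conn=23 S1=47 S2=44 S3=-2 blocked=[3]
Op 8: conn=4 S1=47 S2=25 S3=-2 blocked=[3]
Op 9: conn=4 S1=72 S2=25 S3=-2 blocked=[3]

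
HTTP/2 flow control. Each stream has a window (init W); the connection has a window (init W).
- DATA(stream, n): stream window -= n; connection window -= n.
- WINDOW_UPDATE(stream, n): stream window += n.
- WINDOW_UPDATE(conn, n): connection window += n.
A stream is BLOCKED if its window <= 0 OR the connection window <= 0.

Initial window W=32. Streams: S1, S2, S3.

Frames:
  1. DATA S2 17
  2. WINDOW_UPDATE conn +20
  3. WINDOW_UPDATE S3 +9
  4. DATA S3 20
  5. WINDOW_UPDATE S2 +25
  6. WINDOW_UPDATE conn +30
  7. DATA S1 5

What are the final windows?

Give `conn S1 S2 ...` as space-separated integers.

Op 1: conn=15 S1=32 S2=15 S3=32 blocked=[]
Op 2: conn=35 S1=32 S2=15 S3=32 blocked=[]
Op 3: conn=35 S1=32 S2=15 S3=41 blocked=[]
Op 4: conn=15 S1=32 S2=15 S3=21 blocked=[]
Op 5: conn=15 S1=32 S2=40 S3=21 blocked=[]
Op 6: conn=45 S1=32 S2=40 S3=21 blocked=[]
Op 7: conn=40 S1=27 S2=40 S3=21 blocked=[]

Answer: 40 27 40 21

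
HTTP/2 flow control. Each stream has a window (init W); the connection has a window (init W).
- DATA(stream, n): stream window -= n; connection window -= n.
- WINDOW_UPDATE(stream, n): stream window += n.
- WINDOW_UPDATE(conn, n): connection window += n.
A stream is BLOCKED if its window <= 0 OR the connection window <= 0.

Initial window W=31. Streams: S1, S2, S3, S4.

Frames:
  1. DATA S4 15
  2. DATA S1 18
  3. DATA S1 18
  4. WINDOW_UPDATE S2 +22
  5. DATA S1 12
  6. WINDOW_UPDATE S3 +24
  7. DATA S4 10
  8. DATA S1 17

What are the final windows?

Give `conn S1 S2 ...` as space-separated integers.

Op 1: conn=16 S1=31 S2=31 S3=31 S4=16 blocked=[]
Op 2: conn=-2 S1=13 S2=31 S3=31 S4=16 blocked=[1, 2, 3, 4]
Op 3: conn=-20 S1=-5 S2=31 S3=31 S4=16 blocked=[1, 2, 3, 4]
Op 4: conn=-20 S1=-5 S2=53 S3=31 S4=16 blocked=[1, 2, 3, 4]
Op 5: conn=-32 S1=-17 S2=53 S3=31 S4=16 blocked=[1, 2, 3, 4]
Op 6: conn=-32 S1=-17 S2=53 S3=55 S4=16 blocked=[1, 2, 3, 4]
Op 7: conn=-42 S1=-17 S2=53 S3=55 S4=6 blocked=[1, 2, 3, 4]
Op 8: conn=-59 S1=-34 S2=53 S3=55 S4=6 blocked=[1, 2, 3, 4]

Answer: -59 -34 53 55 6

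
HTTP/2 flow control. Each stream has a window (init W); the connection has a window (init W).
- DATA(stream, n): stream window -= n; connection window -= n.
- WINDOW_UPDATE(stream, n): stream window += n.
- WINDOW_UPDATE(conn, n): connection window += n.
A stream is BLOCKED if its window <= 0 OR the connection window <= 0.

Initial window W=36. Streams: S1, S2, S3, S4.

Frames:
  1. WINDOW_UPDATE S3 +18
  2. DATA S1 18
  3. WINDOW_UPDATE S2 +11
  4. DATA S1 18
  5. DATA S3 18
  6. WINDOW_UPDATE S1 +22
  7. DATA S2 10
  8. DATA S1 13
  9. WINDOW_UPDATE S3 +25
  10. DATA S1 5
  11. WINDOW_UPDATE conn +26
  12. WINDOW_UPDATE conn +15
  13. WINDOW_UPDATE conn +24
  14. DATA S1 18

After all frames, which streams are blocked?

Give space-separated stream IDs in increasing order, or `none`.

Answer: S1

Derivation:
Op 1: conn=36 S1=36 S2=36 S3=54 S4=36 blocked=[]
Op 2: conn=18 S1=18 S2=36 S3=54 S4=36 blocked=[]
Op 3: conn=18 S1=18 S2=47 S3=54 S4=36 blocked=[]
Op 4: conn=0 S1=0 S2=47 S3=54 S4=36 blocked=[1, 2, 3, 4]
Op 5: conn=-18 S1=0 S2=47 S3=36 S4=36 blocked=[1, 2, 3, 4]
Op 6: conn=-18 S1=22 S2=47 S3=36 S4=36 blocked=[1, 2, 3, 4]
Op 7: conn=-28 S1=22 S2=37 S3=36 S4=36 blocked=[1, 2, 3, 4]
Op 8: conn=-41 S1=9 S2=37 S3=36 S4=36 blocked=[1, 2, 3, 4]
Op 9: conn=-41 S1=9 S2=37 S3=61 S4=36 blocked=[1, 2, 3, 4]
Op 10: conn=-46 S1=4 S2=37 S3=61 S4=36 blocked=[1, 2, 3, 4]
Op 11: conn=-20 S1=4 S2=37 S3=61 S4=36 blocked=[1, 2, 3, 4]
Op 12: conn=-5 S1=4 S2=37 S3=61 S4=36 blocked=[1, 2, 3, 4]
Op 13: conn=19 S1=4 S2=37 S3=61 S4=36 blocked=[]
Op 14: conn=1 S1=-14 S2=37 S3=61 S4=36 blocked=[1]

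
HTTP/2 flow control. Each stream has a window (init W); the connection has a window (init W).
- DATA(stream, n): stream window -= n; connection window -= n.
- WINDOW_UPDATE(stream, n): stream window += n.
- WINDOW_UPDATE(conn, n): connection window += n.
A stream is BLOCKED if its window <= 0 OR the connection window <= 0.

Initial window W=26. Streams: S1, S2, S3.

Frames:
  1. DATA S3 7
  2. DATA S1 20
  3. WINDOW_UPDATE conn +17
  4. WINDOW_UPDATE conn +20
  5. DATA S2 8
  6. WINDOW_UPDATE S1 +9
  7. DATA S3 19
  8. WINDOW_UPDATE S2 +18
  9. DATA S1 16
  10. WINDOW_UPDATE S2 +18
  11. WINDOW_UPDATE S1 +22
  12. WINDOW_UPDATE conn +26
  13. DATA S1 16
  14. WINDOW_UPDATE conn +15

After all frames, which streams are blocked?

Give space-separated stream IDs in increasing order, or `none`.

Op 1: conn=19 S1=26 S2=26 S3=19 blocked=[]
Op 2: conn=-1 S1=6 S2=26 S3=19 blocked=[1, 2, 3]
Op 3: conn=16 S1=6 S2=26 S3=19 blocked=[]
Op 4: conn=36 S1=6 S2=26 S3=19 blocked=[]
Op 5: conn=28 S1=6 S2=18 S3=19 blocked=[]
Op 6: conn=28 S1=15 S2=18 S3=19 blocked=[]
Op 7: conn=9 S1=15 S2=18 S3=0 blocked=[3]
Op 8: conn=9 S1=15 S2=36 S3=0 blocked=[3]
Op 9: conn=-7 S1=-1 S2=36 S3=0 blocked=[1, 2, 3]
Op 10: conn=-7 S1=-1 S2=54 S3=0 blocked=[1, 2, 3]
Op 11: conn=-7 S1=21 S2=54 S3=0 blocked=[1, 2, 3]
Op 12: conn=19 S1=21 S2=54 S3=0 blocked=[3]
Op 13: conn=3 S1=5 S2=54 S3=0 blocked=[3]
Op 14: conn=18 S1=5 S2=54 S3=0 blocked=[3]

Answer: S3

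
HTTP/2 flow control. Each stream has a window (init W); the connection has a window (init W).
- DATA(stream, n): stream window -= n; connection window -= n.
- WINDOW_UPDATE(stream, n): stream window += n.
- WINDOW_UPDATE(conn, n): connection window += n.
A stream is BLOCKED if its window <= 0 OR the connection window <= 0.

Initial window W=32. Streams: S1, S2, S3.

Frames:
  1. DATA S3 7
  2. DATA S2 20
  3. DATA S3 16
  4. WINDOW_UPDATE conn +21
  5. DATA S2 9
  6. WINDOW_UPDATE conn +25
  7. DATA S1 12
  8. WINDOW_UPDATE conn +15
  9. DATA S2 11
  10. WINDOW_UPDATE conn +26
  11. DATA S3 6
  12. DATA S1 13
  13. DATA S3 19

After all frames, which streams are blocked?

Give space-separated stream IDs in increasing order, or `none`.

Answer: S2 S3

Derivation:
Op 1: conn=25 S1=32 S2=32 S3=25 blocked=[]
Op 2: conn=5 S1=32 S2=12 S3=25 blocked=[]
Op 3: conn=-11 S1=32 S2=12 S3=9 blocked=[1, 2, 3]
Op 4: conn=10 S1=32 S2=12 S3=9 blocked=[]
Op 5: conn=1 S1=32 S2=3 S3=9 blocked=[]
Op 6: conn=26 S1=32 S2=3 S3=9 blocked=[]
Op 7: conn=14 S1=20 S2=3 S3=9 blocked=[]
Op 8: conn=29 S1=20 S2=3 S3=9 blocked=[]
Op 9: conn=18 S1=20 S2=-8 S3=9 blocked=[2]
Op 10: conn=44 S1=20 S2=-8 S3=9 blocked=[2]
Op 11: conn=38 S1=20 S2=-8 S3=3 blocked=[2]
Op 12: conn=25 S1=7 S2=-8 S3=3 blocked=[2]
Op 13: conn=6 S1=7 S2=-8 S3=-16 blocked=[2, 3]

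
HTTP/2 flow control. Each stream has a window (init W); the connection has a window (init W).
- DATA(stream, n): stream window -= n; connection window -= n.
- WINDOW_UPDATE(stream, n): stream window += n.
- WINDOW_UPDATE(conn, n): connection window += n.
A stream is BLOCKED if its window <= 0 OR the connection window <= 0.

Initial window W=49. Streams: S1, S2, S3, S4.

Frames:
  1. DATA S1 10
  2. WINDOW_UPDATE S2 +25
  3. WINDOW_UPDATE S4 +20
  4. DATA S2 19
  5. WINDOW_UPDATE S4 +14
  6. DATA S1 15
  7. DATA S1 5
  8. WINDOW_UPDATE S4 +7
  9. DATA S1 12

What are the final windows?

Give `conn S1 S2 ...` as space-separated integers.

Op 1: conn=39 S1=39 S2=49 S3=49 S4=49 blocked=[]
Op 2: conn=39 S1=39 S2=74 S3=49 S4=49 blocked=[]
Op 3: conn=39 S1=39 S2=74 S3=49 S4=69 blocked=[]
Op 4: conn=20 S1=39 S2=55 S3=49 S4=69 blocked=[]
Op 5: conn=20 S1=39 S2=55 S3=49 S4=83 blocked=[]
Op 6: conn=5 S1=24 S2=55 S3=49 S4=83 blocked=[]
Op 7: conn=0 S1=19 S2=55 S3=49 S4=83 blocked=[1, 2, 3, 4]
Op 8: conn=0 S1=19 S2=55 S3=49 S4=90 blocked=[1, 2, 3, 4]
Op 9: conn=-12 S1=7 S2=55 S3=49 S4=90 blocked=[1, 2, 3, 4]

Answer: -12 7 55 49 90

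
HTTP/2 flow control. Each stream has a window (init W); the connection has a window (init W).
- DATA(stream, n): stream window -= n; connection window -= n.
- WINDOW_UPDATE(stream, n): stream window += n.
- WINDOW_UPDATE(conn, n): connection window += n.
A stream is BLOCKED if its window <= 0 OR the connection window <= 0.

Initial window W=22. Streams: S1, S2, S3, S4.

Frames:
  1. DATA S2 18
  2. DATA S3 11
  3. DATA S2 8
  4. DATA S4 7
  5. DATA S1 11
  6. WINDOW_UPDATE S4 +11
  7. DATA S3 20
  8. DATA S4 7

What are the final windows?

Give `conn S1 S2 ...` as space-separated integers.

Op 1: conn=4 S1=22 S2=4 S3=22 S4=22 blocked=[]
Op 2: conn=-7 S1=22 S2=4 S3=11 S4=22 blocked=[1, 2, 3, 4]
Op 3: conn=-15 S1=22 S2=-4 S3=11 S4=22 blocked=[1, 2, 3, 4]
Op 4: conn=-22 S1=22 S2=-4 S3=11 S4=15 blocked=[1, 2, 3, 4]
Op 5: conn=-33 S1=11 S2=-4 S3=11 S4=15 blocked=[1, 2, 3, 4]
Op 6: conn=-33 S1=11 S2=-4 S3=11 S4=26 blocked=[1, 2, 3, 4]
Op 7: conn=-53 S1=11 S2=-4 S3=-9 S4=26 blocked=[1, 2, 3, 4]
Op 8: conn=-60 S1=11 S2=-4 S3=-9 S4=19 blocked=[1, 2, 3, 4]

Answer: -60 11 -4 -9 19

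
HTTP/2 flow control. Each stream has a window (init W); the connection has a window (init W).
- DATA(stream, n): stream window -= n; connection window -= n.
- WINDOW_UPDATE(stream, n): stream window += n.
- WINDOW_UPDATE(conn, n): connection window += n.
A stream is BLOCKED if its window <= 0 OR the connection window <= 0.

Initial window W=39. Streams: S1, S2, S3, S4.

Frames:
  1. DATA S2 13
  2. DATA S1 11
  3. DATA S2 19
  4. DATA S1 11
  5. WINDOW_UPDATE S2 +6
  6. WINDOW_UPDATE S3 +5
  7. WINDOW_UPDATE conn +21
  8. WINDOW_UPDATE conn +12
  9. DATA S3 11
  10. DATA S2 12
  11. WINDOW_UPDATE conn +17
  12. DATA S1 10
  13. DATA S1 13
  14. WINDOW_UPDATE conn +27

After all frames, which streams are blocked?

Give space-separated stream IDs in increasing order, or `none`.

Answer: S1

Derivation:
Op 1: conn=26 S1=39 S2=26 S3=39 S4=39 blocked=[]
Op 2: conn=15 S1=28 S2=26 S3=39 S4=39 blocked=[]
Op 3: conn=-4 S1=28 S2=7 S3=39 S4=39 blocked=[1, 2, 3, 4]
Op 4: conn=-15 S1=17 S2=7 S3=39 S4=39 blocked=[1, 2, 3, 4]
Op 5: conn=-15 S1=17 S2=13 S3=39 S4=39 blocked=[1, 2, 3, 4]
Op 6: conn=-15 S1=17 S2=13 S3=44 S4=39 blocked=[1, 2, 3, 4]
Op 7: conn=6 S1=17 S2=13 S3=44 S4=39 blocked=[]
Op 8: conn=18 S1=17 S2=13 S3=44 S4=39 blocked=[]
Op 9: conn=7 S1=17 S2=13 S3=33 S4=39 blocked=[]
Op 10: conn=-5 S1=17 S2=1 S3=33 S4=39 blocked=[1, 2, 3, 4]
Op 11: conn=12 S1=17 S2=1 S3=33 S4=39 blocked=[]
Op 12: conn=2 S1=7 S2=1 S3=33 S4=39 blocked=[]
Op 13: conn=-11 S1=-6 S2=1 S3=33 S4=39 blocked=[1, 2, 3, 4]
Op 14: conn=16 S1=-6 S2=1 S3=33 S4=39 blocked=[1]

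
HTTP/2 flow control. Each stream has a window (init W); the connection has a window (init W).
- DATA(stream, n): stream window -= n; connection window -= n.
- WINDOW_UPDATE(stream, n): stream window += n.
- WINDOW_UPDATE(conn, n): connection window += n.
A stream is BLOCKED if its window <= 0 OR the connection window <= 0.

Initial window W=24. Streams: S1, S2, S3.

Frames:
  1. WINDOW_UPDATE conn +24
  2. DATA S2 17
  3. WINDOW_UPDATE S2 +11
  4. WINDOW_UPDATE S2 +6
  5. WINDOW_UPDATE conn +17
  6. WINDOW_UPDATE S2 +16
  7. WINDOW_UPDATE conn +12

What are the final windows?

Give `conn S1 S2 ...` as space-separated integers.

Op 1: conn=48 S1=24 S2=24 S3=24 blocked=[]
Op 2: conn=31 S1=24 S2=7 S3=24 blocked=[]
Op 3: conn=31 S1=24 S2=18 S3=24 blocked=[]
Op 4: conn=31 S1=24 S2=24 S3=24 blocked=[]
Op 5: conn=48 S1=24 S2=24 S3=24 blocked=[]
Op 6: conn=48 S1=24 S2=40 S3=24 blocked=[]
Op 7: conn=60 S1=24 S2=40 S3=24 blocked=[]

Answer: 60 24 40 24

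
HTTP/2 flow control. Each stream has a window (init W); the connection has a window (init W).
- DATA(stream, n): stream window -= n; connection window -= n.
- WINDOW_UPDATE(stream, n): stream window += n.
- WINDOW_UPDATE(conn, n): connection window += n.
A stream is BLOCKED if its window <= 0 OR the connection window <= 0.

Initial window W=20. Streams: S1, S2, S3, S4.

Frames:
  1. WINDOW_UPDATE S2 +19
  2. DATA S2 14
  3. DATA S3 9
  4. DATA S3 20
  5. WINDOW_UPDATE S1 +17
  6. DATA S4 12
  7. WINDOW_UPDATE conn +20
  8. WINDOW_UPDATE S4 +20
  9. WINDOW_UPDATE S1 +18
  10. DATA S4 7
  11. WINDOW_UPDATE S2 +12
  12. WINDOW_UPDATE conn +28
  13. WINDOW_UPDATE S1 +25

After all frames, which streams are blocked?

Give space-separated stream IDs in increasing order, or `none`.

Op 1: conn=20 S1=20 S2=39 S3=20 S4=20 blocked=[]
Op 2: conn=6 S1=20 S2=25 S3=20 S4=20 blocked=[]
Op 3: conn=-3 S1=20 S2=25 S3=11 S4=20 blocked=[1, 2, 3, 4]
Op 4: conn=-23 S1=20 S2=25 S3=-9 S4=20 blocked=[1, 2, 3, 4]
Op 5: conn=-23 S1=37 S2=25 S3=-9 S4=20 blocked=[1, 2, 3, 4]
Op 6: conn=-35 S1=37 S2=25 S3=-9 S4=8 blocked=[1, 2, 3, 4]
Op 7: conn=-15 S1=37 S2=25 S3=-9 S4=8 blocked=[1, 2, 3, 4]
Op 8: conn=-15 S1=37 S2=25 S3=-9 S4=28 blocked=[1, 2, 3, 4]
Op 9: conn=-15 S1=55 S2=25 S3=-9 S4=28 blocked=[1, 2, 3, 4]
Op 10: conn=-22 S1=55 S2=25 S3=-9 S4=21 blocked=[1, 2, 3, 4]
Op 11: conn=-22 S1=55 S2=37 S3=-9 S4=21 blocked=[1, 2, 3, 4]
Op 12: conn=6 S1=55 S2=37 S3=-9 S4=21 blocked=[3]
Op 13: conn=6 S1=80 S2=37 S3=-9 S4=21 blocked=[3]

Answer: S3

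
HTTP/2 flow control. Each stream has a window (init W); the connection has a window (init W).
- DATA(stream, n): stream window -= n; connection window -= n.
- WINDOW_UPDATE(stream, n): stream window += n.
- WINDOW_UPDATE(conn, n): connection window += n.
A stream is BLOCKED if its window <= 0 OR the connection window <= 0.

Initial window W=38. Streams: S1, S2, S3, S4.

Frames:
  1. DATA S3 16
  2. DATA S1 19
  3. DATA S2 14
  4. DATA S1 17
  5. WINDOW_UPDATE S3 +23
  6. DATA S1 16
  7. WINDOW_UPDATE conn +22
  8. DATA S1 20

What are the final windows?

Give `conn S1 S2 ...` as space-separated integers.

Answer: -42 -34 24 45 38

Derivation:
Op 1: conn=22 S1=38 S2=38 S3=22 S4=38 blocked=[]
Op 2: conn=3 S1=19 S2=38 S3=22 S4=38 blocked=[]
Op 3: conn=-11 S1=19 S2=24 S3=22 S4=38 blocked=[1, 2, 3, 4]
Op 4: conn=-28 S1=2 S2=24 S3=22 S4=38 blocked=[1, 2, 3, 4]
Op 5: conn=-28 S1=2 S2=24 S3=45 S4=38 blocked=[1, 2, 3, 4]
Op 6: conn=-44 S1=-14 S2=24 S3=45 S4=38 blocked=[1, 2, 3, 4]
Op 7: conn=-22 S1=-14 S2=24 S3=45 S4=38 blocked=[1, 2, 3, 4]
Op 8: conn=-42 S1=-34 S2=24 S3=45 S4=38 blocked=[1, 2, 3, 4]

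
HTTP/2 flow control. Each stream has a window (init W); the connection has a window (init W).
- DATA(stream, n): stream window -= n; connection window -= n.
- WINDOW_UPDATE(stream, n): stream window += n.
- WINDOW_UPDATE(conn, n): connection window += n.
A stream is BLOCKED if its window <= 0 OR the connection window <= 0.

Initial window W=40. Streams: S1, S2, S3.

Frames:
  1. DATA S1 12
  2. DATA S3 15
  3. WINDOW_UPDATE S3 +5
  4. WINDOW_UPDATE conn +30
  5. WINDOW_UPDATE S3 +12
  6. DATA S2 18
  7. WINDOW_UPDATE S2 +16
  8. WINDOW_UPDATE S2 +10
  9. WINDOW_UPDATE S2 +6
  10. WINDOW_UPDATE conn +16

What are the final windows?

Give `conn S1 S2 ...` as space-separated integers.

Op 1: conn=28 S1=28 S2=40 S3=40 blocked=[]
Op 2: conn=13 S1=28 S2=40 S3=25 blocked=[]
Op 3: conn=13 S1=28 S2=40 S3=30 blocked=[]
Op 4: conn=43 S1=28 S2=40 S3=30 blocked=[]
Op 5: conn=43 S1=28 S2=40 S3=42 blocked=[]
Op 6: conn=25 S1=28 S2=22 S3=42 blocked=[]
Op 7: conn=25 S1=28 S2=38 S3=42 blocked=[]
Op 8: conn=25 S1=28 S2=48 S3=42 blocked=[]
Op 9: conn=25 S1=28 S2=54 S3=42 blocked=[]
Op 10: conn=41 S1=28 S2=54 S3=42 blocked=[]

Answer: 41 28 54 42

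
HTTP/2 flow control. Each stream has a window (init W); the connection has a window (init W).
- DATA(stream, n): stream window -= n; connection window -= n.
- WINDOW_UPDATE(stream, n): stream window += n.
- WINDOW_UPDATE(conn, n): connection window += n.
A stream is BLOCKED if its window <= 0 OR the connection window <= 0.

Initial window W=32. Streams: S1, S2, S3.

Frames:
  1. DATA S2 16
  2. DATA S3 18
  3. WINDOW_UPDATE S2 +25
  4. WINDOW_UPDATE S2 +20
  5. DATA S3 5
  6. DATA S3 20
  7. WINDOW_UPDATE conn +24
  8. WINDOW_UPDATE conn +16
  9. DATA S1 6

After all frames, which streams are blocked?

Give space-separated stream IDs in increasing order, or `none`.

Answer: S3

Derivation:
Op 1: conn=16 S1=32 S2=16 S3=32 blocked=[]
Op 2: conn=-2 S1=32 S2=16 S3=14 blocked=[1, 2, 3]
Op 3: conn=-2 S1=32 S2=41 S3=14 blocked=[1, 2, 3]
Op 4: conn=-2 S1=32 S2=61 S3=14 blocked=[1, 2, 3]
Op 5: conn=-7 S1=32 S2=61 S3=9 blocked=[1, 2, 3]
Op 6: conn=-27 S1=32 S2=61 S3=-11 blocked=[1, 2, 3]
Op 7: conn=-3 S1=32 S2=61 S3=-11 blocked=[1, 2, 3]
Op 8: conn=13 S1=32 S2=61 S3=-11 blocked=[3]
Op 9: conn=7 S1=26 S2=61 S3=-11 blocked=[3]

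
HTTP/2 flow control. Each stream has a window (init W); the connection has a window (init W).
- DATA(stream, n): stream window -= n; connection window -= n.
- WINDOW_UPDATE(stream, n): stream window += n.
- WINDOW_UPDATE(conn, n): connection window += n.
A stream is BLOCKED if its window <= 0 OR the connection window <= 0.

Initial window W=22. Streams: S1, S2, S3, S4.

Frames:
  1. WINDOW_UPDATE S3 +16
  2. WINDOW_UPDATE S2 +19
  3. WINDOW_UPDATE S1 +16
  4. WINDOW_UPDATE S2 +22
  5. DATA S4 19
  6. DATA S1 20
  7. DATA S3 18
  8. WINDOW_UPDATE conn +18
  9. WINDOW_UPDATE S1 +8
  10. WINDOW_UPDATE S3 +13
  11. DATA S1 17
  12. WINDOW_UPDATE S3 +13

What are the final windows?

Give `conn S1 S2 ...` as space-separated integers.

Op 1: conn=22 S1=22 S2=22 S3=38 S4=22 blocked=[]
Op 2: conn=22 S1=22 S2=41 S3=38 S4=22 blocked=[]
Op 3: conn=22 S1=38 S2=41 S3=38 S4=22 blocked=[]
Op 4: conn=22 S1=38 S2=63 S3=38 S4=22 blocked=[]
Op 5: conn=3 S1=38 S2=63 S3=38 S4=3 blocked=[]
Op 6: conn=-17 S1=18 S2=63 S3=38 S4=3 blocked=[1, 2, 3, 4]
Op 7: conn=-35 S1=18 S2=63 S3=20 S4=3 blocked=[1, 2, 3, 4]
Op 8: conn=-17 S1=18 S2=63 S3=20 S4=3 blocked=[1, 2, 3, 4]
Op 9: conn=-17 S1=26 S2=63 S3=20 S4=3 blocked=[1, 2, 3, 4]
Op 10: conn=-17 S1=26 S2=63 S3=33 S4=3 blocked=[1, 2, 3, 4]
Op 11: conn=-34 S1=9 S2=63 S3=33 S4=3 blocked=[1, 2, 3, 4]
Op 12: conn=-34 S1=9 S2=63 S3=46 S4=3 blocked=[1, 2, 3, 4]

Answer: -34 9 63 46 3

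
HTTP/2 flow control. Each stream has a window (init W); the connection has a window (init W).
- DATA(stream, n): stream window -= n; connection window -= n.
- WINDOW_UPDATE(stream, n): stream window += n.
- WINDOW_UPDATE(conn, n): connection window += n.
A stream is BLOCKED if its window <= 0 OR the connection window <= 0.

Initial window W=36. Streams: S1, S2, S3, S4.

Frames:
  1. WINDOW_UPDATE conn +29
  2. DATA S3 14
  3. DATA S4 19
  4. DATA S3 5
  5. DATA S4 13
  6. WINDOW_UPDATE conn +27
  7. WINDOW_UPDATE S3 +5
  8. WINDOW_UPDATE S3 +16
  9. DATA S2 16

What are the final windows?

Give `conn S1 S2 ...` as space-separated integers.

Answer: 25 36 20 38 4

Derivation:
Op 1: conn=65 S1=36 S2=36 S3=36 S4=36 blocked=[]
Op 2: conn=51 S1=36 S2=36 S3=22 S4=36 blocked=[]
Op 3: conn=32 S1=36 S2=36 S3=22 S4=17 blocked=[]
Op 4: conn=27 S1=36 S2=36 S3=17 S4=17 blocked=[]
Op 5: conn=14 S1=36 S2=36 S3=17 S4=4 blocked=[]
Op 6: conn=41 S1=36 S2=36 S3=17 S4=4 blocked=[]
Op 7: conn=41 S1=36 S2=36 S3=22 S4=4 blocked=[]
Op 8: conn=41 S1=36 S2=36 S3=38 S4=4 blocked=[]
Op 9: conn=25 S1=36 S2=20 S3=38 S4=4 blocked=[]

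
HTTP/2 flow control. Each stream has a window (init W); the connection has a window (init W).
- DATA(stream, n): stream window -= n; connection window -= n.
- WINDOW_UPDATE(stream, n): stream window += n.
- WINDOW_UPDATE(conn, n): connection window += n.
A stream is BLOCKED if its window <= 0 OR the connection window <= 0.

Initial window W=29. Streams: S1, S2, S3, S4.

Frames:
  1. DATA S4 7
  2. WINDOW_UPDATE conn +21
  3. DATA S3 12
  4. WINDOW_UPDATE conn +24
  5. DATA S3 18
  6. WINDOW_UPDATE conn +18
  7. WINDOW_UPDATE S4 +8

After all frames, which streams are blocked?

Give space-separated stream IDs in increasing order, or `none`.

Answer: S3

Derivation:
Op 1: conn=22 S1=29 S2=29 S3=29 S4=22 blocked=[]
Op 2: conn=43 S1=29 S2=29 S3=29 S4=22 blocked=[]
Op 3: conn=31 S1=29 S2=29 S3=17 S4=22 blocked=[]
Op 4: conn=55 S1=29 S2=29 S3=17 S4=22 blocked=[]
Op 5: conn=37 S1=29 S2=29 S3=-1 S4=22 blocked=[3]
Op 6: conn=55 S1=29 S2=29 S3=-1 S4=22 blocked=[3]
Op 7: conn=55 S1=29 S2=29 S3=-1 S4=30 blocked=[3]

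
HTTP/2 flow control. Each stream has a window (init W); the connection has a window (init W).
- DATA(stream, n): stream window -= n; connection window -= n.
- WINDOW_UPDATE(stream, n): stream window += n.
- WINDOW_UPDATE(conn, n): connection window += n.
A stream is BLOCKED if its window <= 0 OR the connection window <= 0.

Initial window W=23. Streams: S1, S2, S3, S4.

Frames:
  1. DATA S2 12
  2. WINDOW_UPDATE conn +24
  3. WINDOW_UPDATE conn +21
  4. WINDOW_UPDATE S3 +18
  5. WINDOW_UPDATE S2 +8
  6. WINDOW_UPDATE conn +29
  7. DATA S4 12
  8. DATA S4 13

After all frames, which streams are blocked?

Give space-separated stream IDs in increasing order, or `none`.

Answer: S4

Derivation:
Op 1: conn=11 S1=23 S2=11 S3=23 S4=23 blocked=[]
Op 2: conn=35 S1=23 S2=11 S3=23 S4=23 blocked=[]
Op 3: conn=56 S1=23 S2=11 S3=23 S4=23 blocked=[]
Op 4: conn=56 S1=23 S2=11 S3=41 S4=23 blocked=[]
Op 5: conn=56 S1=23 S2=19 S3=41 S4=23 blocked=[]
Op 6: conn=85 S1=23 S2=19 S3=41 S4=23 blocked=[]
Op 7: conn=73 S1=23 S2=19 S3=41 S4=11 blocked=[]
Op 8: conn=60 S1=23 S2=19 S3=41 S4=-2 blocked=[4]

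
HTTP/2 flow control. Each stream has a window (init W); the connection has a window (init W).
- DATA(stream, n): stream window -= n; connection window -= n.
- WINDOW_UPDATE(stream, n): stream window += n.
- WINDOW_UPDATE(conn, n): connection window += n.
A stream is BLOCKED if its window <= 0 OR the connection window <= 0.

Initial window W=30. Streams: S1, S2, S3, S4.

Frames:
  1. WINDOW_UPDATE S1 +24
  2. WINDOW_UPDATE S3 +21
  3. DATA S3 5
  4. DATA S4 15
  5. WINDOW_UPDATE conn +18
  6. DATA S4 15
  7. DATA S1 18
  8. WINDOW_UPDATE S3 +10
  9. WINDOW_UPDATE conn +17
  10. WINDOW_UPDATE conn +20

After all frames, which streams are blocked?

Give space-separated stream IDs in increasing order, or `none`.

Answer: S4

Derivation:
Op 1: conn=30 S1=54 S2=30 S3=30 S4=30 blocked=[]
Op 2: conn=30 S1=54 S2=30 S3=51 S4=30 blocked=[]
Op 3: conn=25 S1=54 S2=30 S3=46 S4=30 blocked=[]
Op 4: conn=10 S1=54 S2=30 S3=46 S4=15 blocked=[]
Op 5: conn=28 S1=54 S2=30 S3=46 S4=15 blocked=[]
Op 6: conn=13 S1=54 S2=30 S3=46 S4=0 blocked=[4]
Op 7: conn=-5 S1=36 S2=30 S3=46 S4=0 blocked=[1, 2, 3, 4]
Op 8: conn=-5 S1=36 S2=30 S3=56 S4=0 blocked=[1, 2, 3, 4]
Op 9: conn=12 S1=36 S2=30 S3=56 S4=0 blocked=[4]
Op 10: conn=32 S1=36 S2=30 S3=56 S4=0 blocked=[4]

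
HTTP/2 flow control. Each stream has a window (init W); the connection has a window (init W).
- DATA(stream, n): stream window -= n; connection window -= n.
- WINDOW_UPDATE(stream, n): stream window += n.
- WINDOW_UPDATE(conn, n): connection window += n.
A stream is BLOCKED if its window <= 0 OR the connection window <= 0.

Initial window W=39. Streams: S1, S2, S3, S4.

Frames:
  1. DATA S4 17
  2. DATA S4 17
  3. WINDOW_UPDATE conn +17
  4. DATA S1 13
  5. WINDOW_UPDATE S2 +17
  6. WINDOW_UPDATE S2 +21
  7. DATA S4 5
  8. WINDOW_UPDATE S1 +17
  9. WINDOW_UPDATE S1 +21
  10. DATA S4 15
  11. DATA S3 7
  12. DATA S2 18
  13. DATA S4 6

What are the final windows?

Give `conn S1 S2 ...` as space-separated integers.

Op 1: conn=22 S1=39 S2=39 S3=39 S4=22 blocked=[]
Op 2: conn=5 S1=39 S2=39 S3=39 S4=5 blocked=[]
Op 3: conn=22 S1=39 S2=39 S3=39 S4=5 blocked=[]
Op 4: conn=9 S1=26 S2=39 S3=39 S4=5 blocked=[]
Op 5: conn=9 S1=26 S2=56 S3=39 S4=5 blocked=[]
Op 6: conn=9 S1=26 S2=77 S3=39 S4=5 blocked=[]
Op 7: conn=4 S1=26 S2=77 S3=39 S4=0 blocked=[4]
Op 8: conn=4 S1=43 S2=77 S3=39 S4=0 blocked=[4]
Op 9: conn=4 S1=64 S2=77 S3=39 S4=0 blocked=[4]
Op 10: conn=-11 S1=64 S2=77 S3=39 S4=-15 blocked=[1, 2, 3, 4]
Op 11: conn=-18 S1=64 S2=77 S3=32 S4=-15 blocked=[1, 2, 3, 4]
Op 12: conn=-36 S1=64 S2=59 S3=32 S4=-15 blocked=[1, 2, 3, 4]
Op 13: conn=-42 S1=64 S2=59 S3=32 S4=-21 blocked=[1, 2, 3, 4]

Answer: -42 64 59 32 -21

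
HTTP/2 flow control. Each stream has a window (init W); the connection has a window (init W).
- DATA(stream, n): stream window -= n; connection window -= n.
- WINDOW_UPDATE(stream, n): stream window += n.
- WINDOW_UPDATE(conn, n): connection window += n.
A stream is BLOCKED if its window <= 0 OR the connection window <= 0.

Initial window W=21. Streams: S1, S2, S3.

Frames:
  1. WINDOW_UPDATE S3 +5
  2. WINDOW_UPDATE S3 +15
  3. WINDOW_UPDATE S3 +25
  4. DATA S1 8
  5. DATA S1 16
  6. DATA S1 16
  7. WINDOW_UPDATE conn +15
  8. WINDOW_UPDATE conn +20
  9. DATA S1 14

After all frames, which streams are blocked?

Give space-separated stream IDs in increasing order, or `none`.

Answer: S1

Derivation:
Op 1: conn=21 S1=21 S2=21 S3=26 blocked=[]
Op 2: conn=21 S1=21 S2=21 S3=41 blocked=[]
Op 3: conn=21 S1=21 S2=21 S3=66 blocked=[]
Op 4: conn=13 S1=13 S2=21 S3=66 blocked=[]
Op 5: conn=-3 S1=-3 S2=21 S3=66 blocked=[1, 2, 3]
Op 6: conn=-19 S1=-19 S2=21 S3=66 blocked=[1, 2, 3]
Op 7: conn=-4 S1=-19 S2=21 S3=66 blocked=[1, 2, 3]
Op 8: conn=16 S1=-19 S2=21 S3=66 blocked=[1]
Op 9: conn=2 S1=-33 S2=21 S3=66 blocked=[1]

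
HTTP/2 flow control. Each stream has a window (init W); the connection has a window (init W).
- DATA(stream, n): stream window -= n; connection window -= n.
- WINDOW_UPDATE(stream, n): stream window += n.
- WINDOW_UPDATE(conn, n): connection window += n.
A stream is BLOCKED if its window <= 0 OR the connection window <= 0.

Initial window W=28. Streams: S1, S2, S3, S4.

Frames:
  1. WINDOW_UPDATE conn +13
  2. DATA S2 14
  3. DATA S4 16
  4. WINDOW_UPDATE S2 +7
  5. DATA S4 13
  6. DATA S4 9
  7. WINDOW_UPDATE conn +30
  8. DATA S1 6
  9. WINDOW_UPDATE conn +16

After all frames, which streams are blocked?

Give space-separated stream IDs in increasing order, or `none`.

Answer: S4

Derivation:
Op 1: conn=41 S1=28 S2=28 S3=28 S4=28 blocked=[]
Op 2: conn=27 S1=28 S2=14 S3=28 S4=28 blocked=[]
Op 3: conn=11 S1=28 S2=14 S3=28 S4=12 blocked=[]
Op 4: conn=11 S1=28 S2=21 S3=28 S4=12 blocked=[]
Op 5: conn=-2 S1=28 S2=21 S3=28 S4=-1 blocked=[1, 2, 3, 4]
Op 6: conn=-11 S1=28 S2=21 S3=28 S4=-10 blocked=[1, 2, 3, 4]
Op 7: conn=19 S1=28 S2=21 S3=28 S4=-10 blocked=[4]
Op 8: conn=13 S1=22 S2=21 S3=28 S4=-10 blocked=[4]
Op 9: conn=29 S1=22 S2=21 S3=28 S4=-10 blocked=[4]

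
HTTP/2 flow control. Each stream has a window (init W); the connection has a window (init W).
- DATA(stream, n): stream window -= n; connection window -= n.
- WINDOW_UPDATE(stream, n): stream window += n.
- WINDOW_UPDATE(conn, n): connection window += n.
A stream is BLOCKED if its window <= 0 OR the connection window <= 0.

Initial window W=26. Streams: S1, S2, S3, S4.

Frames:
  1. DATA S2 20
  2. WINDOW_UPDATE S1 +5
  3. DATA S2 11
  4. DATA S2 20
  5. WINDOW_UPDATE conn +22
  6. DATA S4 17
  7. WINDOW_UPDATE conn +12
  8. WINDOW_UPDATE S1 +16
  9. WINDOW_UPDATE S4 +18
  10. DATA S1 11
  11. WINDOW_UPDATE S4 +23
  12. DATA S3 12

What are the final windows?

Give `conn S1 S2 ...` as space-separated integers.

Op 1: conn=6 S1=26 S2=6 S3=26 S4=26 blocked=[]
Op 2: conn=6 S1=31 S2=6 S3=26 S4=26 blocked=[]
Op 3: conn=-5 S1=31 S2=-5 S3=26 S4=26 blocked=[1, 2, 3, 4]
Op 4: conn=-25 S1=31 S2=-25 S3=26 S4=26 blocked=[1, 2, 3, 4]
Op 5: conn=-3 S1=31 S2=-25 S3=26 S4=26 blocked=[1, 2, 3, 4]
Op 6: conn=-20 S1=31 S2=-25 S3=26 S4=9 blocked=[1, 2, 3, 4]
Op 7: conn=-8 S1=31 S2=-25 S3=26 S4=9 blocked=[1, 2, 3, 4]
Op 8: conn=-8 S1=47 S2=-25 S3=26 S4=9 blocked=[1, 2, 3, 4]
Op 9: conn=-8 S1=47 S2=-25 S3=26 S4=27 blocked=[1, 2, 3, 4]
Op 10: conn=-19 S1=36 S2=-25 S3=26 S4=27 blocked=[1, 2, 3, 4]
Op 11: conn=-19 S1=36 S2=-25 S3=26 S4=50 blocked=[1, 2, 3, 4]
Op 12: conn=-31 S1=36 S2=-25 S3=14 S4=50 blocked=[1, 2, 3, 4]

Answer: -31 36 -25 14 50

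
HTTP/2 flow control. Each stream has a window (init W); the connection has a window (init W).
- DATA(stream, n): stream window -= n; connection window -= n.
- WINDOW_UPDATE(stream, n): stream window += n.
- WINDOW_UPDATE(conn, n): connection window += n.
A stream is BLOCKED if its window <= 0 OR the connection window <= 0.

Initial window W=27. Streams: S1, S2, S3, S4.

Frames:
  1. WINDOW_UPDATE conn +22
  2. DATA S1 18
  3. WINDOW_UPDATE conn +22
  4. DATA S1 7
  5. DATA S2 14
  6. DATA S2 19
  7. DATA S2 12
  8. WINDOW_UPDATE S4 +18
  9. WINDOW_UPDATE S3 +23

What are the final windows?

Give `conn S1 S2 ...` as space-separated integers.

Answer: 1 2 -18 50 45

Derivation:
Op 1: conn=49 S1=27 S2=27 S3=27 S4=27 blocked=[]
Op 2: conn=31 S1=9 S2=27 S3=27 S4=27 blocked=[]
Op 3: conn=53 S1=9 S2=27 S3=27 S4=27 blocked=[]
Op 4: conn=46 S1=2 S2=27 S3=27 S4=27 blocked=[]
Op 5: conn=32 S1=2 S2=13 S3=27 S4=27 blocked=[]
Op 6: conn=13 S1=2 S2=-6 S3=27 S4=27 blocked=[2]
Op 7: conn=1 S1=2 S2=-18 S3=27 S4=27 blocked=[2]
Op 8: conn=1 S1=2 S2=-18 S3=27 S4=45 blocked=[2]
Op 9: conn=1 S1=2 S2=-18 S3=50 S4=45 blocked=[2]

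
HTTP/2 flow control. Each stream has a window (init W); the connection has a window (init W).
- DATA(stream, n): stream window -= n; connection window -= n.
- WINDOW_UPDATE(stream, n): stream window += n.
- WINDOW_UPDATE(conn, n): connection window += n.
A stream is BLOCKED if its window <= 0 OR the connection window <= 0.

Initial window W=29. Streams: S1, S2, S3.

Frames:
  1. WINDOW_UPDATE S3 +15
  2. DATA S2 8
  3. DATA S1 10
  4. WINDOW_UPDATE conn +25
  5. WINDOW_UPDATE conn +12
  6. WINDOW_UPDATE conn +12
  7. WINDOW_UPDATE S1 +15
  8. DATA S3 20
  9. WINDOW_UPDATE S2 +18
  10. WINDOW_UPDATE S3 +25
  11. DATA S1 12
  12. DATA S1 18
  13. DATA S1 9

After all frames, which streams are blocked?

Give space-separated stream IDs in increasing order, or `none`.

Op 1: conn=29 S1=29 S2=29 S3=44 blocked=[]
Op 2: conn=21 S1=29 S2=21 S3=44 blocked=[]
Op 3: conn=11 S1=19 S2=21 S3=44 blocked=[]
Op 4: conn=36 S1=19 S2=21 S3=44 blocked=[]
Op 5: conn=48 S1=19 S2=21 S3=44 blocked=[]
Op 6: conn=60 S1=19 S2=21 S3=44 blocked=[]
Op 7: conn=60 S1=34 S2=21 S3=44 blocked=[]
Op 8: conn=40 S1=34 S2=21 S3=24 blocked=[]
Op 9: conn=40 S1=34 S2=39 S3=24 blocked=[]
Op 10: conn=40 S1=34 S2=39 S3=49 blocked=[]
Op 11: conn=28 S1=22 S2=39 S3=49 blocked=[]
Op 12: conn=10 S1=4 S2=39 S3=49 blocked=[]
Op 13: conn=1 S1=-5 S2=39 S3=49 blocked=[1]

Answer: S1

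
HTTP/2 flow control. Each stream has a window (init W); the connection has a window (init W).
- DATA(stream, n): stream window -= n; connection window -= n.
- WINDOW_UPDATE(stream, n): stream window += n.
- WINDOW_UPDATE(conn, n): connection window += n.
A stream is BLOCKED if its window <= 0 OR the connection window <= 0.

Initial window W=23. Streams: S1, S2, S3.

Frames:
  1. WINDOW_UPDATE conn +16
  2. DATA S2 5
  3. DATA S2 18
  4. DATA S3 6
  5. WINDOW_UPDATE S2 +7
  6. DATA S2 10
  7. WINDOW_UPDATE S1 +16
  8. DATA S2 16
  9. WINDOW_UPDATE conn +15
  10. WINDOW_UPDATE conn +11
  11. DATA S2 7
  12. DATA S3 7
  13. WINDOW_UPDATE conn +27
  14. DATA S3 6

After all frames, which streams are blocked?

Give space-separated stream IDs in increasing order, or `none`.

Answer: S2

Derivation:
Op 1: conn=39 S1=23 S2=23 S3=23 blocked=[]
Op 2: conn=34 S1=23 S2=18 S3=23 blocked=[]
Op 3: conn=16 S1=23 S2=0 S3=23 blocked=[2]
Op 4: conn=10 S1=23 S2=0 S3=17 blocked=[2]
Op 5: conn=10 S1=23 S2=7 S3=17 blocked=[]
Op 6: conn=0 S1=23 S2=-3 S3=17 blocked=[1, 2, 3]
Op 7: conn=0 S1=39 S2=-3 S3=17 blocked=[1, 2, 3]
Op 8: conn=-16 S1=39 S2=-19 S3=17 blocked=[1, 2, 3]
Op 9: conn=-1 S1=39 S2=-19 S3=17 blocked=[1, 2, 3]
Op 10: conn=10 S1=39 S2=-19 S3=17 blocked=[2]
Op 11: conn=3 S1=39 S2=-26 S3=17 blocked=[2]
Op 12: conn=-4 S1=39 S2=-26 S3=10 blocked=[1, 2, 3]
Op 13: conn=23 S1=39 S2=-26 S3=10 blocked=[2]
Op 14: conn=17 S1=39 S2=-26 S3=4 blocked=[2]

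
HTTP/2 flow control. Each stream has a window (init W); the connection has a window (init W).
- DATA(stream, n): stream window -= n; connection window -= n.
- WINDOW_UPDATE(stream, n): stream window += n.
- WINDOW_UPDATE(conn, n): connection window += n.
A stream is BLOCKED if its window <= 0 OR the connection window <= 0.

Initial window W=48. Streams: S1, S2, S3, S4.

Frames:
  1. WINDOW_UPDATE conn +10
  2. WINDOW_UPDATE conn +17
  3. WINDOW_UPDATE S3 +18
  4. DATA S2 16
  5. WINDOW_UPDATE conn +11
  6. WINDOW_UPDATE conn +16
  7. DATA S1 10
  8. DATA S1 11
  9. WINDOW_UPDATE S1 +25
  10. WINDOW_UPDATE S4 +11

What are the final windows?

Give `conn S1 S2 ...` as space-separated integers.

Op 1: conn=58 S1=48 S2=48 S3=48 S4=48 blocked=[]
Op 2: conn=75 S1=48 S2=48 S3=48 S4=48 blocked=[]
Op 3: conn=75 S1=48 S2=48 S3=66 S4=48 blocked=[]
Op 4: conn=59 S1=48 S2=32 S3=66 S4=48 blocked=[]
Op 5: conn=70 S1=48 S2=32 S3=66 S4=48 blocked=[]
Op 6: conn=86 S1=48 S2=32 S3=66 S4=48 blocked=[]
Op 7: conn=76 S1=38 S2=32 S3=66 S4=48 blocked=[]
Op 8: conn=65 S1=27 S2=32 S3=66 S4=48 blocked=[]
Op 9: conn=65 S1=52 S2=32 S3=66 S4=48 blocked=[]
Op 10: conn=65 S1=52 S2=32 S3=66 S4=59 blocked=[]

Answer: 65 52 32 66 59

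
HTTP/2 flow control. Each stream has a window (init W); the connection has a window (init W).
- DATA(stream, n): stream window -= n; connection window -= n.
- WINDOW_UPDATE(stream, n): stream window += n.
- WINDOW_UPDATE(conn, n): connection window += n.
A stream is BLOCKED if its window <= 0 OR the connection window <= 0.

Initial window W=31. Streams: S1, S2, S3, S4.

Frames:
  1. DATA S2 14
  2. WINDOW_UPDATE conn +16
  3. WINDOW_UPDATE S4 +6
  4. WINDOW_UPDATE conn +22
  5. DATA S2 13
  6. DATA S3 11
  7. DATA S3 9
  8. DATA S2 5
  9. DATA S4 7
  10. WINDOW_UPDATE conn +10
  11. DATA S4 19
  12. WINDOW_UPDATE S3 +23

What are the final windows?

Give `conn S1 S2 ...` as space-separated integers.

Answer: 1 31 -1 34 11

Derivation:
Op 1: conn=17 S1=31 S2=17 S3=31 S4=31 blocked=[]
Op 2: conn=33 S1=31 S2=17 S3=31 S4=31 blocked=[]
Op 3: conn=33 S1=31 S2=17 S3=31 S4=37 blocked=[]
Op 4: conn=55 S1=31 S2=17 S3=31 S4=37 blocked=[]
Op 5: conn=42 S1=31 S2=4 S3=31 S4=37 blocked=[]
Op 6: conn=31 S1=31 S2=4 S3=20 S4=37 blocked=[]
Op 7: conn=22 S1=31 S2=4 S3=11 S4=37 blocked=[]
Op 8: conn=17 S1=31 S2=-1 S3=11 S4=37 blocked=[2]
Op 9: conn=10 S1=31 S2=-1 S3=11 S4=30 blocked=[2]
Op 10: conn=20 S1=31 S2=-1 S3=11 S4=30 blocked=[2]
Op 11: conn=1 S1=31 S2=-1 S3=11 S4=11 blocked=[2]
Op 12: conn=1 S1=31 S2=-1 S3=34 S4=11 blocked=[2]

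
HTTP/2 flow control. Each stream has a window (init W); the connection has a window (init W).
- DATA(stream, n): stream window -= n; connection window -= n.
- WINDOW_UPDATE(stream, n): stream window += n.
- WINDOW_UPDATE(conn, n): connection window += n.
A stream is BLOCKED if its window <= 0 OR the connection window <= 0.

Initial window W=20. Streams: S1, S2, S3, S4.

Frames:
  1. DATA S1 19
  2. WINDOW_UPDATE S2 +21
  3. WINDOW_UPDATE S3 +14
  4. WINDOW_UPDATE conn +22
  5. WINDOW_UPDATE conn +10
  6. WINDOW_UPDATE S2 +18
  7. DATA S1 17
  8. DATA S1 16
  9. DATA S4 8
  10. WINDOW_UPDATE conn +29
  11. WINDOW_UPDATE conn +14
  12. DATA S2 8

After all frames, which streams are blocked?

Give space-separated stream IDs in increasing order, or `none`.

Answer: S1

Derivation:
Op 1: conn=1 S1=1 S2=20 S3=20 S4=20 blocked=[]
Op 2: conn=1 S1=1 S2=41 S3=20 S4=20 blocked=[]
Op 3: conn=1 S1=1 S2=41 S3=34 S4=20 blocked=[]
Op 4: conn=23 S1=1 S2=41 S3=34 S4=20 blocked=[]
Op 5: conn=33 S1=1 S2=41 S3=34 S4=20 blocked=[]
Op 6: conn=33 S1=1 S2=59 S3=34 S4=20 blocked=[]
Op 7: conn=16 S1=-16 S2=59 S3=34 S4=20 blocked=[1]
Op 8: conn=0 S1=-32 S2=59 S3=34 S4=20 blocked=[1, 2, 3, 4]
Op 9: conn=-8 S1=-32 S2=59 S3=34 S4=12 blocked=[1, 2, 3, 4]
Op 10: conn=21 S1=-32 S2=59 S3=34 S4=12 blocked=[1]
Op 11: conn=35 S1=-32 S2=59 S3=34 S4=12 blocked=[1]
Op 12: conn=27 S1=-32 S2=51 S3=34 S4=12 blocked=[1]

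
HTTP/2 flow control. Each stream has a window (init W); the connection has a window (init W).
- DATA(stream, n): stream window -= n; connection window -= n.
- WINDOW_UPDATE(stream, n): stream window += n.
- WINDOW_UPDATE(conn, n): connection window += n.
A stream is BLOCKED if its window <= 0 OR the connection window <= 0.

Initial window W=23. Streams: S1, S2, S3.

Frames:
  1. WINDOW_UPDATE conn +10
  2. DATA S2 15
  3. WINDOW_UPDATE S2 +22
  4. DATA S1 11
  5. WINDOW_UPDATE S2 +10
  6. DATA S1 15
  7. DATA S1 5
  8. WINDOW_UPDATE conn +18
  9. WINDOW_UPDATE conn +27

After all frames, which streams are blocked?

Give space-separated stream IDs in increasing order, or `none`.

Answer: S1

Derivation:
Op 1: conn=33 S1=23 S2=23 S3=23 blocked=[]
Op 2: conn=18 S1=23 S2=8 S3=23 blocked=[]
Op 3: conn=18 S1=23 S2=30 S3=23 blocked=[]
Op 4: conn=7 S1=12 S2=30 S3=23 blocked=[]
Op 5: conn=7 S1=12 S2=40 S3=23 blocked=[]
Op 6: conn=-8 S1=-3 S2=40 S3=23 blocked=[1, 2, 3]
Op 7: conn=-13 S1=-8 S2=40 S3=23 blocked=[1, 2, 3]
Op 8: conn=5 S1=-8 S2=40 S3=23 blocked=[1]
Op 9: conn=32 S1=-8 S2=40 S3=23 blocked=[1]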